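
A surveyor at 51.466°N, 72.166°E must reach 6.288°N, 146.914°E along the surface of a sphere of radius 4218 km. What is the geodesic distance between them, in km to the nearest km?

5566 km

In radians: φ₁ = 0.8983, φ₂ = 0.1097, Δλ = 74.748° = 1.3046 rad.
Haversine: a = sin²(Δφ/2) + cos φ₁ cos φ₂ sin²(Δλ/2) = 0.1475 + (0.6230)(0.9940)(0.3685) = 0.37571.
Central angle c = 2·arcsin(√a) = 1.31959 rad.
Distance = R·c = 4218 × 1.3196 ≈ 5566 km.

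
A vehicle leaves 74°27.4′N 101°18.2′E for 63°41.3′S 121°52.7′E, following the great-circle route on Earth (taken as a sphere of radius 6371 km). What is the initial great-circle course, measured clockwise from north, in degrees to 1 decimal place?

Δλ = 20.575° = 0.3591 rad.
y = sin Δλ · cos φ₂ = (0.3514)(0.4433) = 0.1558
x = cos φ₁ sin φ₂ − sin φ₁ cos φ₂ cos Δλ = (0.2680)(-0.8964) − (0.9634)(0.4433)(0.9362) = -0.6400
θ = atan2(y, x) = 166.32°, so the bearing is 166.3°.

166.3°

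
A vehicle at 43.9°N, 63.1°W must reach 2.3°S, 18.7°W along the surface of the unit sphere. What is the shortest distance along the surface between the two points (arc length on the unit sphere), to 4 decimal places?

1.0626

With latitudes φ₁ = 43.900°, φ₂ = -2.300° and longitude difference Δλ = 44.400°:
Haversine: a = sin²(Δφ/2) + cos φ₁ cos φ₂ sin²(Δλ/2) = 0.1539 + (0.7206)(0.9992)(0.1428) = 0.25671.
Central angle c = 2·arcsin(√a) = 1.06263 rad.
On the unit sphere the arc length equals the central angle: 1.0626.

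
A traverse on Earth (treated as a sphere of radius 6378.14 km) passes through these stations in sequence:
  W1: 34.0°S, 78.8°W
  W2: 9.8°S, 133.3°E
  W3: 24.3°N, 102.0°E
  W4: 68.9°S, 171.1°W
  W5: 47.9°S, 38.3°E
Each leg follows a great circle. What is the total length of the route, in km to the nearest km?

38416 km

Leg W1→W2: central angle 2.2104 rad, distance 14098.2 km.
Leg W2→W3: central angle 0.7991 rad, distance 5096.8 km.
Leg W3→W4: central angle 1.9457 rad, distance 12409.9 km.
Leg W4→W5: central angle 1.0679 rad, distance 6811.3 km.
Total: 14098.2 + 5096.8 + 12409.9 + 6811.3 ≈ 38416 km.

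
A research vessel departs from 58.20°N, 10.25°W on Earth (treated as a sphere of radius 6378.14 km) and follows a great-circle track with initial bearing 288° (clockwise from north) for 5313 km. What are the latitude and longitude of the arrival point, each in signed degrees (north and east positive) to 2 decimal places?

Angular distance δ = d/R = 5313/6378.14 = 0.83300 rad; initial bearing θ = 5.0265 rad.
sin φ₂ = sin φ₁ cos δ + cos φ₁ sin δ cos θ = (0.8499)(0.6727) + (0.5270)(0.7400)(0.3090) = 0.6922, so φ₂ = 43.80°.
Δλ = atan2(sin θ sin δ cos φ₁, cos δ − sin φ₁ sin φ₂) = atan2(-0.3708, 0.0844) = -77.181°.
λ₂ = -10.250° − 77.181° = -87.43°.

43.80°, -87.43°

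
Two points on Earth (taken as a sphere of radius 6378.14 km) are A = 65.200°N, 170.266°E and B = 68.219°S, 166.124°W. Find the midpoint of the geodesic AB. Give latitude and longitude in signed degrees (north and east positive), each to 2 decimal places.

-1.54°, -178.66°

Central angle δ = 2.3467 rad. Interpolating on the sphere with fraction f = 0.5:
P = [sin((1−f)δ)·A + sin(fδ)·B] / sin δ = 1.2918·A + 1.2918·B in Cartesian coordinates,
giving P = (-0.9994, -0.0233, -0.0269), i.e. latitude -1.54°, longitude -178.66°.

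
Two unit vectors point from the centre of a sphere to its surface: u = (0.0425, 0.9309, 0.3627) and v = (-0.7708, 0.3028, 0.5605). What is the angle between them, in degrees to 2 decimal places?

63.10°

u·v = 0.4524; |u| = 1.0000, |v| = 1.0000.
cos θ = (u·v)/(|u||v|) = 0.4524, so θ = 63.10°.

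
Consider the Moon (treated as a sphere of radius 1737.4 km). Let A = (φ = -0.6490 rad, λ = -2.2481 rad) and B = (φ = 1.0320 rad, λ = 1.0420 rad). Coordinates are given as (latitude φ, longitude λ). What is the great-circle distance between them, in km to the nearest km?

4772 km

Let φ₁ = -0.6490 rad, φ₂ = 1.0320 rad, and Δλ = -2.9931 rad.
cos c = sin φ₁ sin φ₂ + cos φ₁ cos φ₂ cos Δλ = (-0.6044)(0.8583) + (0.7967)(0.5131)(-0.9890) = -0.92305,
so c = arccos(-0.92305) = 2.74673 rad.
Distance = R·c = 1737.4 × 2.7467 ≈ 4772 km.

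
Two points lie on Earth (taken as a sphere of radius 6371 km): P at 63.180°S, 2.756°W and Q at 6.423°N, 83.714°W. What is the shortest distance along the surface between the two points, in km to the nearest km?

In radians: φ₁ = -1.1027, φ₂ = 0.1121, Δλ = -80.958° = -1.4130 rad.
Haversine: a = sin²(Δφ/2) + cos φ₁ cos φ₂ sin²(Δλ/2) = 0.3257 + (0.4512)(0.9937)(0.4214) = 0.51469.
Central angle c = 2·arcsin(√a) = 1.60017 rad.
Distance = R·c = 6371 × 1.6002 ≈ 10195 km.

10195 km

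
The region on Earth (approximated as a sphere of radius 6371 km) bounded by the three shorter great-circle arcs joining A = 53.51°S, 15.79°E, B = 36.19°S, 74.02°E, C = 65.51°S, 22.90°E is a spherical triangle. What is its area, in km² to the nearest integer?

Side lengths (central angles): a = 0.7267, b = 0.2184, c = 0.7563 rad; semiperimeter s = 0.8507.
By l'Huilier's theorem, tan(E/4) = √[tan(s/2) tan((s−a)/2) tan((s−b)/2) tan((s−c)/2)], giving spherical excess E = 0.0834 rad.
Area = E·R² = 0.0834 × (6371)² ≈ 3383686 km².

3383686 km²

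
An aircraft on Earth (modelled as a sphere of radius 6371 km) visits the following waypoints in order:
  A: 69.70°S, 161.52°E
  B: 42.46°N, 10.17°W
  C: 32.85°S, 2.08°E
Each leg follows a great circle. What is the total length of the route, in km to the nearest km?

25416 km

Leg A→B: central angle 2.6603 rad, distance 16948.9 km.
Leg B→C: central angle 1.3290 rad, distance 8466.9 km.
Total: 16948.9 + 8466.9 ≈ 25416 km.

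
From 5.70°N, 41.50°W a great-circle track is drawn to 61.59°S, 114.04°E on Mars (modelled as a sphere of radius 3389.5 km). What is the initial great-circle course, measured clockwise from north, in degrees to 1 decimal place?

166.7°

With φ₁ = 0.0995, φ₂ = -1.0749, Δλ = 2.7147 rad, the forward-azimuth formula gives
θ = atan2( sin Δλ cos φ₂ , cos φ₁ sin φ₂ − sin φ₁ cos φ₂ cos Δλ ) = atan2(0.1970, -0.8322) = 166.68°.
So the initial bearing is 166.7°.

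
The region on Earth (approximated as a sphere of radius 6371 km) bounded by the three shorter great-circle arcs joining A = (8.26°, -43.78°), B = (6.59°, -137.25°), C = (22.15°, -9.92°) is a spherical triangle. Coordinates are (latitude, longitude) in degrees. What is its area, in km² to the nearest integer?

20437532 km²

Side lengths (central angles): a = 2.1114, b = 0.6175, c = 1.6138 rad; semiperimeter s = 2.1714.
By l'Huilier's theorem, tan(E/4) = √[tan(s/2) tan((s−a)/2) tan((s−b)/2) tan((s−c)/2)], giving spherical excess E = 0.5035 rad.
Area = E·R² = 0.5035 × (6371)² ≈ 20437532 km².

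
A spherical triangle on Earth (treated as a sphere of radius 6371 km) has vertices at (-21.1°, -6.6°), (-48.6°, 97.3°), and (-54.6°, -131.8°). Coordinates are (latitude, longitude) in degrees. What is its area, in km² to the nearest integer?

45683379 km²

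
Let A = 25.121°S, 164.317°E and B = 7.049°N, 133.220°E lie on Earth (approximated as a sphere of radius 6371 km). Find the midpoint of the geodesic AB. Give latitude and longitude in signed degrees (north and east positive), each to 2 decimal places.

The central angle between A and B is δ = 0.7708 rad.
With f = 0.5, the slerp weights are sin((1−f)δ)/sin δ = 0.5396 and sin(fδ)/sin δ = 0.5396.
Weighted sum of the unit vectors: (0.5396)·(-0.8717,0.2447,-0.4245) + (0.5396)·(-0.6796,0.7232,0.1227) = (-0.8371, 0.5223, -0.1629).
Converting back: φ = atan2(z, √(x²+y²)) = -9.37°, λ = atan2(y, x) = 148.04°.

-9.37°, 148.04°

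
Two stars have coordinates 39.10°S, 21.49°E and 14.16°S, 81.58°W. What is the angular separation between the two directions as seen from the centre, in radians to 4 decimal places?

In radians: φ₁ = -0.6824, φ₂ = -0.2471, Δλ = -103.070° = -1.7989 rad.
cos c = sin φ₁ sin φ₂ + cos φ₁ cos φ₂ cos Δλ = (-0.6307)(-0.2446) + (0.7760)(0.9696)(-0.2261) = -0.01588,
so c = arccos(-0.01588) = 1.58668 rad.
So the angular separation is 1.5867 rad.

1.5867 rad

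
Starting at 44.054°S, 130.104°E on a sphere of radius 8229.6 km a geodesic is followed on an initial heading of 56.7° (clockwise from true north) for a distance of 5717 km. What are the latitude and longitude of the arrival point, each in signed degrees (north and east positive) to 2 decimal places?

Angular distance δ = d/R = 5717/8229.6 = 0.69469 rad; initial bearing θ = 0.9896 rad.
sin φ₂ = sin φ₁ cos δ + cos φ₁ sin δ cos θ = (-0.6953)(0.7683) + (0.7187)(0.6401)(0.5490) = -0.2816, so φ₂ = -16.36°.
Δλ = atan2(sin θ sin δ cos φ₁, cos δ − sin φ₁ sin φ₂) = atan2(0.3845, 0.5724) = 33.890°.
λ₂ = 130.104° + 33.890° = 163.99°.

-16.36°, 163.99°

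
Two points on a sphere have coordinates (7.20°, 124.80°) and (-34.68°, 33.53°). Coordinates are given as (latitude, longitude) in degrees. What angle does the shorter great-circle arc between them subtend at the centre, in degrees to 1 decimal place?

In radians: φ₁ = 0.1257, φ₂ = -0.6053, Δλ = -91.270° = -1.5930 rad.
cos c = sin φ₁ sin φ₂ + cos φ₁ cos φ₂ cos Δλ = (0.1253)(-0.5690) + (0.9921)(0.8223)(-0.0222) = -0.08940,
so c = arccos(-0.08940) = 1.66031 rad.
So the angular separation is 95.1°.

95.1°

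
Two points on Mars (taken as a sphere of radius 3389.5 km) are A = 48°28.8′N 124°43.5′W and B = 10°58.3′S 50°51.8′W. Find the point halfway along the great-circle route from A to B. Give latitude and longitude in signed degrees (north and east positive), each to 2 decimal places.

22.80°, -79.50°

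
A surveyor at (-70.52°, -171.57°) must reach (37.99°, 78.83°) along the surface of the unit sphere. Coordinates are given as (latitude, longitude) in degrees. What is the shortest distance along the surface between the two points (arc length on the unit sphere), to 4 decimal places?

In radians: φ₁ = -1.2308, φ₂ = 0.6631, Δλ = -109.600° = -1.9129 rad.
cos c = sin φ₁ sin φ₂ + cos φ₁ cos φ₂ cos Δλ = (-0.9428)(0.6155) + (0.3335)(0.7881)(-0.3355) = -0.66845,
so c = arccos(-0.66845) = 2.30292 rad.
On the unit sphere the arc length equals the central angle: 2.3029.

2.3029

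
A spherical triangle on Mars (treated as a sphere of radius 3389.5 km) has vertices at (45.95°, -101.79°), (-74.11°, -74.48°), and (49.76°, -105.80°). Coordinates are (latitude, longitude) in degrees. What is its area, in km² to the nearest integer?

763105 km²

Side lengths (central angles): a = 2.1933, b = 0.0814, c = 2.1201 rad; semiperimeter s = 2.1974.
By l'Huilier's theorem, tan(E/4) = √[tan(s/2) tan((s−a)/2) tan((s−b)/2) tan((s−c)/2)], giving spherical excess E = 0.0664 rad.
Area = E·R² = 0.0664 × (3389.5)² ≈ 763105 km².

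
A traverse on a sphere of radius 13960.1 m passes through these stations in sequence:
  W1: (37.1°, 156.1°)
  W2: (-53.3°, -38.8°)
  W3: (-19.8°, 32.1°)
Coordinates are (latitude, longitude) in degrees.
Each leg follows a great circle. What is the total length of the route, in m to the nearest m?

54499 m

Leg W1→W2: central angle 2.8062 rad, distance 39174.2 m.
Leg W2→W3: central angle 1.0978 rad, distance 15324.9 m.
Total: 39174.2 + 15324.9 ≈ 54499 m.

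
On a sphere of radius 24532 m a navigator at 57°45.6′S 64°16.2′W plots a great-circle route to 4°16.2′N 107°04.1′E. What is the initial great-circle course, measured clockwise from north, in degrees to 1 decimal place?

With φ₁ = -1.0081, φ₂ = 0.0745, Δλ = 2.9904 rad, the forward-azimuth formula gives
θ = atan2( sin Δλ cos φ₂ , cos φ₁ sin φ₂ − sin φ₁ cos φ₂ cos Δλ ) = atan2(0.1502, -0.7941) = 169.29°.
So the initial bearing is 169.3°.

169.3°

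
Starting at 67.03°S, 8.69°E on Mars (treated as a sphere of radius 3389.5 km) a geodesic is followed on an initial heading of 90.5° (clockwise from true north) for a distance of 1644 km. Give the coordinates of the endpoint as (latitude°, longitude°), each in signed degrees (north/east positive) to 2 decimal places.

Angular distance δ = d/R = 1644/3389.5 = 0.48503 rad; initial bearing θ = 1.5795 rad.
sin φ₂ = sin φ₁ cos δ + cos φ₁ sin δ cos θ = (-0.9207)(0.8847) + (0.3902)(0.4662)(-0.0087) = -0.8161, so φ₂ = -54.70°.
Δλ = atan2(sin θ sin δ cos φ₁, cos δ − sin φ₁ sin φ₂) = atan2(0.1819, 0.1333) = 53.778°.
λ₂ = 8.690° + 53.778° = 62.47°.

-54.70°, 62.47°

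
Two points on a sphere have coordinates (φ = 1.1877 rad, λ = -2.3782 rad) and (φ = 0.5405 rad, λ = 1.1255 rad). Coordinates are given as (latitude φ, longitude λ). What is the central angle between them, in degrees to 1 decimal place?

Let φ₁ = 1.1877 rad, φ₂ = 0.5405 rad, and Δλ = -2.7795 rad.
Haversine: a = sin²(Δφ/2) + cos φ₁ cos φ₂ sin²(Δλ/2) = 0.1011 + (0.3738)(0.8575)(0.9676) = 0.41123.
Central angle c = 2·arcsin(√a) = 1.39231 rad.
So the angular separation is 79.8°.

79.8°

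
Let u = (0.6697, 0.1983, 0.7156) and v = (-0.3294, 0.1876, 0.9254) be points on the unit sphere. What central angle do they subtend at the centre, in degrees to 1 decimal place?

61.4°

u·v = 0.4788; |u| = 1.0000, |v| = 1.0000.
cos θ = (u·v)/(|u||v|) = 0.4788, so θ = 61.4°.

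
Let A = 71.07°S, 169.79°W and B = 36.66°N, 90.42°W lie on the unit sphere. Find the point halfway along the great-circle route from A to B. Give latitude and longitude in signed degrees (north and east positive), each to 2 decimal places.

-20.78°, -110.72°

The central angle between A and B is δ = 2.1139 rad.
With f = 0.5, the slerp weights are sin((1−f)δ)/sin δ = 1.0172 and sin(fδ)/sin δ = 1.0172.
Weighted sum of the unit vectors: (1.0172)·(-0.3193,-0.0575,-0.9459) + (1.0172)·(-0.0059,-0.8022,0.5971) = (-0.3307, -0.8745, -0.3549).
Converting back: φ = atan2(z, √(x²+y²)) = -20.78°, λ = atan2(y, x) = -110.72°.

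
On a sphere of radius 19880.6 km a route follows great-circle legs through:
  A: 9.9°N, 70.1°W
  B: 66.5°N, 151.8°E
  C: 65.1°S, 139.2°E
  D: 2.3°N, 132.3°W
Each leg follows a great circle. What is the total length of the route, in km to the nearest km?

111418 km

Leg A→B: central angle 1.7059 rad, distance 33914.6 km.
Leg B→C: central angle 2.3023 rad, distance 45770.6 km.
Leg C→D: central angle 1.5962 rad, distance 31733.2 km.
Total: 33914.6 + 45770.6 + 31733.2 ≈ 111418 km.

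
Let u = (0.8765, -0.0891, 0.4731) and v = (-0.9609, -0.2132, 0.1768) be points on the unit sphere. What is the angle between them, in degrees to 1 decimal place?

u·v = -0.7396; |u| = 1.0000, |v| = 1.0000.
cos θ = (u·v)/(|u||v|) = -0.7396, so θ = 137.7°.

137.7°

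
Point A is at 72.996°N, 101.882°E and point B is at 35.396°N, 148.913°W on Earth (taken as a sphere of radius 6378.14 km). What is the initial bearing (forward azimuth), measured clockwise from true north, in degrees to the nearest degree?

With φ₁ = 1.2740, φ₂ = 0.6178, Δλ = 1.9060 rad, the forward-azimuth formula gives
θ = atan2( sin Δλ cos φ₂ , cos φ₁ sin φ₂ − sin φ₁ cos φ₂ cos Δλ ) = atan2(0.7698, 0.4258) = 61.05°.
So the initial bearing is 61°.

61°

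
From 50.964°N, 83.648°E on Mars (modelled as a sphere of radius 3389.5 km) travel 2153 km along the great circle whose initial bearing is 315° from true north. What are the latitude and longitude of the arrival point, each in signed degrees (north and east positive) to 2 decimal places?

62.81°, 16.99°

Angular distance δ = d/R = 2153/3389.5 = 0.63520 rad; initial bearing θ = 5.4978 rad.
sin φ₂ = sin φ₁ cos δ + cos φ₁ sin δ cos θ = (0.7768)(0.8050) + (0.6298)(0.5933)(0.7071) = 0.8895, so φ₂ = 62.81°.
Δλ = atan2(sin θ sin δ cos φ₁, cos δ − sin φ₁ sin φ₂) = atan2(-0.2642, 0.1140) = -66.655°.
λ₂ = 83.648° − 66.655° = 16.99°.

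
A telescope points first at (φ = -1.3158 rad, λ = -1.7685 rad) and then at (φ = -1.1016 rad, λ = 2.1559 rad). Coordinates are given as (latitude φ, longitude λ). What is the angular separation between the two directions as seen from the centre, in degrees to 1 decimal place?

Let φ₁ = -1.3158 rad, φ₂ = -1.1016 rad, and Δλ = -2.3588 rad.
cos c = sin φ₁ sin φ₂ + cos φ₁ cos φ₂ cos Δλ = (-0.9677)(-0.8919) + (0.2522)(0.4522)(-0.7089) = 0.78223,
so c = arccos(0.78223) = 0.67256 rad.
So the angular separation is 38.5°.

38.5°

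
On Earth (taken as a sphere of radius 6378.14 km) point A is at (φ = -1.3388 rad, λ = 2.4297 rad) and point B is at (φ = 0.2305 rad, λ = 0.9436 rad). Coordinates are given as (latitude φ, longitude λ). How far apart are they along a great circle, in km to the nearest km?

Let φ₁ = -1.3388 rad, φ₂ = 0.2305 rad, and Δλ = -1.4861 rad.
cos c = sin φ₁ sin φ₂ + cos φ₁ cos φ₂ cos Δλ = (-0.9732)(0.2285) + (0.2299)(0.9736)(0.0846) = -0.20341,
so c = arccos(-0.20341) = 1.77563 rad.
Distance = R·c = 6378.14 × 1.7756 ≈ 11325 km.

11325 km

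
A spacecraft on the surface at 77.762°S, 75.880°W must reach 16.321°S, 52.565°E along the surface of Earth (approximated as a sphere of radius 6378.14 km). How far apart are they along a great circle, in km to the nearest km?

In radians: φ₁ = -1.3572, φ₂ = -0.2849, Δλ = 128.445° = 2.2418 rad.
Haversine: a = sin²(Δφ/2) + cos φ₁ cos φ₂ sin²(Δλ/2) = 0.2610 + (0.2120)(0.9597)(0.8109) = 0.42593.
Central angle c = 2·arcsin(√a) = 1.42210 rad.
Distance = R·c = 6378.14 × 1.4221 ≈ 9070 km.

9070 km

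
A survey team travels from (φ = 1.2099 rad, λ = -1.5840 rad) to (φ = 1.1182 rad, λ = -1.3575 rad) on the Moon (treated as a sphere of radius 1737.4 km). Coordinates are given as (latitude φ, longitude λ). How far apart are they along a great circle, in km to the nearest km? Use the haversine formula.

222 km

In radians: φ₁ = 1.2099, φ₂ = 1.1182, Δλ = 12.977° = 0.2265 rad.
Haversine: a = sin²(Δφ/2) + cos φ₁ cos φ₂ sin²(Δλ/2) = 0.0021 + (0.3531)(0.4373)(0.0128) = 0.00407.
Central angle c = 2·arcsin(√a) = 0.12772 rad.
Distance = R·c = 1737.4 × 0.1277 ≈ 222 km.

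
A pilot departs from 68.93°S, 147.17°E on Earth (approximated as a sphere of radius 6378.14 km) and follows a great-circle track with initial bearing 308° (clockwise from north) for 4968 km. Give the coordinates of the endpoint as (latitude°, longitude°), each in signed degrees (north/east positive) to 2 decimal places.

Angular distance δ = d/R = 4968/6378.14 = 0.77891 rad; initial bearing θ = 5.3756 rad.
sin φ₂ = sin φ₁ cos δ + cos φ₁ sin δ cos θ = (-0.9331)(0.7117) + (0.3595)(0.7025)(0.6157) = -0.5086, so φ₂ = -30.57°.
Δλ = atan2(sin θ sin δ cos φ₁, cos δ − sin φ₁ sin φ₂) = atan2(-0.1990, 0.2371) = -40.012°.
λ₂ = 147.170° − 40.012° = 107.16°.

-30.57°, 107.16°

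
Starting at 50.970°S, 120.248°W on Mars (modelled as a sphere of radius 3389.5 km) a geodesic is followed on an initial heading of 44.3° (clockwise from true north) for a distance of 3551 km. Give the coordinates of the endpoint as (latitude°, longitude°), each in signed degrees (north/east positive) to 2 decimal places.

0.13°, -83.02°

Angular distance δ = d/R = 3551/3389.5 = 1.04765 rad; initial bearing θ = 0.7732 rad.
sin φ₂ = sin φ₁ cos δ + cos φ₁ sin δ cos θ = (-0.7768)(0.4996) + (0.6297)(0.8663)(0.7157) = 0.0023, so φ₂ = 0.13°.
Δλ = atan2(sin θ sin δ cos φ₁, cos δ − sin φ₁ sin φ₂) = atan2(0.3810, 0.5014) = 37.229°.
λ₂ = -120.248° + 37.229° = -83.02°.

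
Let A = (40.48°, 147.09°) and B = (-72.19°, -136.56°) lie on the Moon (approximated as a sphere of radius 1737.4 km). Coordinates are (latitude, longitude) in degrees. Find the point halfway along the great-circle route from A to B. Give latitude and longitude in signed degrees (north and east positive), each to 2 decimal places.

-18.91°, 166.73°

The central angle between A and B is δ = 2.1690 rad.
With f = 0.5, the slerp weights are sin((1−f)δ)/sin δ = 1.0699 and sin(fδ)/sin δ = 1.0699.
Weighted sum of the unit vectors: (1.0699)·(-0.6386,0.4133,0.6492) + (1.0699)·(-0.2221,-0.2103,-0.9521) = (-0.9208, 0.2171, -0.3241).
Converting back: φ = atan2(z, √(x²+y²)) = -18.91°, λ = atan2(y, x) = 166.73°.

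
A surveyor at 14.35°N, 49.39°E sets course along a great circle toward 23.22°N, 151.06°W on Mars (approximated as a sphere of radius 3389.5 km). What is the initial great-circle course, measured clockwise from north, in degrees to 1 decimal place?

28.3°

With φ₁ = 0.2505, φ₂ = 0.4053, Δλ = 2.7847 rad, the forward-azimuth formula gives
θ = atan2( sin Δλ cos φ₂ , cos φ₁ sin φ₂ − sin φ₁ cos φ₂ cos Δλ ) = atan2(0.3211, 0.5954) = 28.34°.
So the initial bearing is 28.3°.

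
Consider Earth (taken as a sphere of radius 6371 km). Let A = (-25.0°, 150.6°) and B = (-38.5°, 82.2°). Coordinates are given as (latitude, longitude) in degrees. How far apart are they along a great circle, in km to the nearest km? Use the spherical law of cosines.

Let φ₁ = -0.4363 rad, φ₂ = -0.6720 rad, and Δλ = -1.1938 rad.
cos c = sin φ₁ sin φ₂ + cos φ₁ cos φ₂ cos Δλ = (-0.4226)(-0.6225) + (0.9063)(0.7826)(0.3681) = 0.52419,
so c = arccos(0.52419) = 1.01903 rad.
Distance = R·c = 6371 × 1.0190 ≈ 6492 km.

6492 km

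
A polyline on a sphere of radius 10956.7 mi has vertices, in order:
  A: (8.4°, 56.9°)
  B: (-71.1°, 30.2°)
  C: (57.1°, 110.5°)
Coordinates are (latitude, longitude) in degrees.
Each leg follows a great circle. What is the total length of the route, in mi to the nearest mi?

42332 mi

Leg A→B: central angle 1.4222 rad, distance 15582.4 mi.
Leg B→C: central angle 2.4414 rad, distance 26749.5 mi.
Total: 15582.4 + 26749.5 ≈ 42332 mi.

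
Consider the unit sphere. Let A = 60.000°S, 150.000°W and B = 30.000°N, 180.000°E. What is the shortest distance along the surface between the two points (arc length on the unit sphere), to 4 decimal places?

1.6288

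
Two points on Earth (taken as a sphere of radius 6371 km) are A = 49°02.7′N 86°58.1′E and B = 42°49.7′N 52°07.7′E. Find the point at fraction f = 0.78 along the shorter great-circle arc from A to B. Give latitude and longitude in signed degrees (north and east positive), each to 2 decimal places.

45.07°, 59.03°

The central angle between A and B is δ = 0.4324 rad.
With f = 0.78, the slerp weights are sin((1−f)δ)/sin δ = 0.2267 and sin(fδ)/sin δ = 0.7897.
Weighted sum of the unit vectors: (0.2267)·(0.0347,0.6545,0.7552) + (0.7897)·(0.4502,0.5789,0.6798) = (0.3634, 0.6055, 0.7080).
Converting back: φ = atan2(z, √(x²+y²)) = 45.07°, λ = atan2(y, x) = 59.03°.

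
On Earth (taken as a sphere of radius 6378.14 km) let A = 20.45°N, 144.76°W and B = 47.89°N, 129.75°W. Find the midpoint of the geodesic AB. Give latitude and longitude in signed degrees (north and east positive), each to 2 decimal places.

Central angle δ = 0.5235 rad. Interpolating on the sphere with fraction f = 0.5:
P = [sin((1−f)δ)·A + sin(fδ)·B] / sin δ = 0.5176·A + 0.5176·B in Cartesian coordinates,
giving P = (-0.6181, -0.5467, 0.5649), i.e. latitude 34.39°, longitude -138.51°.

34.39°, -138.51°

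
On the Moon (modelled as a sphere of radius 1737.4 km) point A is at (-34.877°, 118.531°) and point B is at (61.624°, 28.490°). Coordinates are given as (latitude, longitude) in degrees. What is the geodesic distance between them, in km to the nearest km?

3646 km

With latitudes φ₁ = -34.877°, φ₂ = 61.624° and longitude difference Δλ = -90.041°:
cos c = sin φ₁ sin φ₂ + cos φ₁ cos φ₂ cos Δλ = (-0.5718)(0.8798) + (0.8204)(0.4753)(-0.0007) = -0.50339,
so c = arccos(-0.50339) = 2.09831 rad.
Distance = R·c = 1737.4 × 2.0983 ≈ 3646 km.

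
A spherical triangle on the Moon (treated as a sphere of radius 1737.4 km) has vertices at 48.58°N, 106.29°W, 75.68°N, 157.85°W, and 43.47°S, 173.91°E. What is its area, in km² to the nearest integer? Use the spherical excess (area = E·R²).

3001243 km²

Side lengths (central angles): a = 2.1042, b = 2.0163, c = 0.5947 rad; semiperimeter s = 2.3576.
By l'Huilier's theorem, tan(E/4) = √[tan(s/2) tan((s−a)/2) tan((s−b)/2) tan((s−c)/2)], giving spherical excess E = 0.9943 rad.
Area = E·R² = 0.9943 × (1737.4)² ≈ 3001243 km².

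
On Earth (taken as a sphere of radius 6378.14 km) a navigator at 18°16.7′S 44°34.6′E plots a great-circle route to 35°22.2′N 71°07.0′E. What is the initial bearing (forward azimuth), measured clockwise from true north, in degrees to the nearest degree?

Δλ = 26.540° = 0.4632 rad.
y = sin Δλ · cos φ₂ = (0.4468)(0.8154) = 0.3644
x = cos φ₁ sin φ₂ − sin φ₁ cos φ₂ cos Δλ = (0.9495)(0.5789) − (-0.3136)(0.8154)(0.8946) = 0.7784
θ = atan2(y, x) = 25.08°, so the bearing is 25°.

25°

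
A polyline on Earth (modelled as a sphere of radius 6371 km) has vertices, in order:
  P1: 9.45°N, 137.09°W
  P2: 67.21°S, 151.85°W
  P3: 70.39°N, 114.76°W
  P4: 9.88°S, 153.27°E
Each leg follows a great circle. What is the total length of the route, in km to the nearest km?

35276 km

Leg P1→P2: central angle 1.3509 rad, distance 8606.6 km.
Leg P2→P3: central angle 2.4415 rad, distance 15554.5 km.
Leg P3→P4: central angle 1.7447 rad, distance 11115.3 km.
Total: 8606.6 + 15554.5 + 11115.3 ≈ 35276 km.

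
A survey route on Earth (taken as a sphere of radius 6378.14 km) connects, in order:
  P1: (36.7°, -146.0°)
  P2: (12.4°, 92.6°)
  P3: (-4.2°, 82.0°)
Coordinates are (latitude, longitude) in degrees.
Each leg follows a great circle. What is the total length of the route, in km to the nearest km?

Leg P1→P2: central angle 1.8542 rad, distance 11826.6 km.
Leg P2→P3: central angle 0.3431 rad, distance 2188.6 km.
Total: 11826.6 + 2188.6 ≈ 14015 km.

14015 km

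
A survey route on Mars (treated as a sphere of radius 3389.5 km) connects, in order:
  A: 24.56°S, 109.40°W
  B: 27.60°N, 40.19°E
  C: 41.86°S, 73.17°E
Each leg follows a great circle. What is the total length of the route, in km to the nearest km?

Leg A→B: central angle 2.6631 rad, distance 9026.7 km.
Leg B→C: central angle 1.3238 rad, distance 4487.0 km.
Total: 9026.7 + 4487.0 ≈ 13514 km.

13514 km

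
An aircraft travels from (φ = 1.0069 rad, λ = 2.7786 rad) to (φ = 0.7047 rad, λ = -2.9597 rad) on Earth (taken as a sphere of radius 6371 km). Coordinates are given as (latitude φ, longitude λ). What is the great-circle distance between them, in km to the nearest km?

Let φ₁ = 1.0069 rad, φ₂ = 0.7047 rad, and Δλ = 0.5449 rad.
cos c = sin φ₁ sin φ₂ + cos φ₁ cos φ₂ cos Δλ = (0.8452)(0.6478) + (0.5345)(0.7618)(0.8552) = 0.89572,
so c = arccos(0.89572) = 0.46075 rad.
Distance = R·c = 6371 × 0.4607 ≈ 2935 km.

2935 km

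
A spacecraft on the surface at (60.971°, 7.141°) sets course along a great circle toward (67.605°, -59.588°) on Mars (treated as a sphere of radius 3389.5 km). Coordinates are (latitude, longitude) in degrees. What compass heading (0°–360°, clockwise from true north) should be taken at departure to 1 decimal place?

312.2°

Δλ = -66.729° = -1.1646 rad.
y = sin Δλ · cos φ₂ = (-0.9186)(0.3810) = -0.3500
x = cos φ₁ sin φ₂ − sin φ₁ cos φ₂ cos Δλ = (0.4853)(0.9246) − (0.8744)(0.3810)(0.3951) = 0.3170
θ = atan2(y, x) = -47.83°; adding 360° gives 312.2°.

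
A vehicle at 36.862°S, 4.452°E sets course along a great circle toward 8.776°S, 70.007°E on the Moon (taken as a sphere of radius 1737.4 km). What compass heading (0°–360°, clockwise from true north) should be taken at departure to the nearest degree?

82°

Δλ = 65.555° = 1.1442 rad.
y = sin Δλ · cos φ₂ = (0.9104)(0.9883) = 0.8997
x = cos φ₁ sin φ₂ − sin φ₁ cos φ₂ cos Δλ = (0.8001)(-0.1526) − (-0.5999)(0.9883)(0.4138) = 0.1233
θ = atan2(y, x) = 82.20°, so the bearing is 82°.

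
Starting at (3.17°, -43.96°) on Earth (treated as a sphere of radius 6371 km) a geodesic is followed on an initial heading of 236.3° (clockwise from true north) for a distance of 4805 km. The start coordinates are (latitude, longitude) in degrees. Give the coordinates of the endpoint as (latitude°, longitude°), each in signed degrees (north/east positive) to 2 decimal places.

Angular distance δ = d/R = 4805/6371 = 0.75420 rad; initial bearing θ = 4.1242 rad.
sin φ₂ = sin φ₁ cos δ + cos φ₁ sin δ cos θ = (0.0553)(0.7288) + (0.9985)(0.6847)(-0.5548) = -0.3390, so φ₂ = -19.82°.
Δλ = atan2(sin θ sin δ cos φ₁, cos δ − sin φ₁ sin φ₂) = atan2(-0.5688, 0.7476) = -37.265°.
λ₂ = -43.960° − 37.265° = -81.22°.

-19.82°, -81.22°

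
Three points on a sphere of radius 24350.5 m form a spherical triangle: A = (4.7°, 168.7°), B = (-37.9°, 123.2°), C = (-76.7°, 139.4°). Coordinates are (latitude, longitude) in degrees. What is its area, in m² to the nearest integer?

235261434 m²

Side lengths (central angles): a = 0.6886, b = 1.4503, c = 1.0462 rad; semiperimeter s = 1.5925.
By l'Huilier's theorem, tan(E/4) = √[tan(s/2) tan((s−a)/2) tan((s−b)/2) tan((s−c)/2)], giving spherical excess E = 0.3968 rad.
Area = E·R² = 0.3968 × (24350.5)² ≈ 235261434 m².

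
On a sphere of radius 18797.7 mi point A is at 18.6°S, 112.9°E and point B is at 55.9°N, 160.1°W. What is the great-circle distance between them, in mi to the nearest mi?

In radians: φ₁ = -0.3246, φ₂ = 0.9756, Δλ = 87.000° = 1.5184 rad.
Haversine: a = sin²(Δφ/2) + cos φ₁ cos φ₂ sin²(Δλ/2) = 0.3664 + (0.9478)(0.5606)(0.4738) = 0.61815.
Central angle c = 2·arcsin(√a) = 1.80936 rad.
Distance = R·c = 18797.7 × 1.8094 ≈ 34012 mi.

34012 mi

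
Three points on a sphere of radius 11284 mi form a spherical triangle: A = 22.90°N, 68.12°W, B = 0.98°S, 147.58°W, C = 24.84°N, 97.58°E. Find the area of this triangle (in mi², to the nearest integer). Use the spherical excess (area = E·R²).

Side lengths (central angles): a = 1.9696, b = 2.2739, c = 1.4083 rad; semiperimeter s = 2.8259.
By l'Huilier's theorem, tan(E/4) = √[tan(s/2) tan((s−a)/2) tan((s−b)/2) tan((s−c)/2)], giving spherical excess E = 2.7816 rad.
Area = E·R² = 2.7816 × (11284)² ≈ 354176887 mi².

354176887 mi²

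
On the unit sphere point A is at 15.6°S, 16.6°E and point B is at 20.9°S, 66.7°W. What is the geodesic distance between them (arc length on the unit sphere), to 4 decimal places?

1.3685

Let φ₁ = -0.2723 rad, φ₂ = -0.3648 rad, and Δλ = -1.4539 rad.
cos c = sin φ₁ sin φ₂ + cos φ₁ cos φ₂ cos Δλ = (-0.2689)(-0.3567) + (0.9632)(0.9342)(0.1167) = 0.20091,
so c = arccos(0.20091) = 1.36851 rad.
On the unit sphere the arc length equals the central angle: 1.3685.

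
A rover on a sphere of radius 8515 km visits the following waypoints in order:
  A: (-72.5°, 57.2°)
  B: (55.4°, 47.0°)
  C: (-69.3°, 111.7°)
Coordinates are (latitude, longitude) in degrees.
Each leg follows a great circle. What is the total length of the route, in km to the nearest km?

Leg A→B: central angle 2.2357 rad, distance 19037.0 km.
Leg B→C: central angle 2.3243 rad, distance 19791.7 km.
Total: 19037.0 + 19791.7 ≈ 38829 km.

38829 km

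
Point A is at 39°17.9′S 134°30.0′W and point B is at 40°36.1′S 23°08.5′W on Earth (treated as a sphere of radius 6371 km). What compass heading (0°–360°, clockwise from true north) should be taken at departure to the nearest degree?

With φ₁ = -0.6859, φ₂ = -0.7086, Δλ = 1.9436 rad, the forward-azimuth formula gives
θ = atan2( sin Δλ cos φ₂ , cos φ₁ sin φ₂ − sin φ₁ cos φ₂ cos Δλ ) = atan2(0.7071, -0.6788) = 133.83°.
So the initial bearing is 134°.

134°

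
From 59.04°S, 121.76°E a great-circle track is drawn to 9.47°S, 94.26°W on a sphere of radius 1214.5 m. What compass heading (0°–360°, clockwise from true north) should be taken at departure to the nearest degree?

Δλ = 143.980° = 2.5129 rad.
y = sin Δλ · cos φ₂ = (0.5881)(0.9864) = 0.5801
x = cos φ₁ sin φ₂ − sin φ₁ cos φ₂ cos Δλ = (0.5144)(-0.1645) − (-0.8575)(0.9864)(-0.8088) = -0.7688
θ = atan2(y, x) = 142.96°, so the bearing is 143°.

143°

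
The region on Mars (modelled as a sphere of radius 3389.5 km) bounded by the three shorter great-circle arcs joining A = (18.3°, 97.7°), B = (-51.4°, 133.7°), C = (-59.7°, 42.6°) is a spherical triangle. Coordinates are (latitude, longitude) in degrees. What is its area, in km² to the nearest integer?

Side lengths (central angles): a = 0.8383, b = 1.5678, c = 1.3348 rad; semiperimeter s = 1.8705.
By l'Huilier's theorem, tan(E/4) = √[tan(s/2) tan((s−a)/2) tan((s−b)/2) tan((s−c)/2)], giving spherical excess E = 0.7101 rad.
Area = E·R² = 0.7101 × (3389.5)² ≈ 8157720 km².

8157720 km²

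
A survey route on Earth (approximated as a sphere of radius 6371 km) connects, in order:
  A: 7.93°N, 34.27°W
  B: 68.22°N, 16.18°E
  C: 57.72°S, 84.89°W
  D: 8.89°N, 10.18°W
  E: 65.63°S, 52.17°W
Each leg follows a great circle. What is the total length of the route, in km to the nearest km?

42737 km

Leg A→B: central angle 1.2003 rad, distance 7646.8 km.
Leg B→C: central angle 2.5377 rad, distance 16167.8 km.
Leg C→D: central angle 1.5623 rad, distance 9953.5 km.
Leg D→E: central angle 1.4078 rad, distance 8969.3 km.
Total: 7646.8 + 16167.8 + 9953.5 + 8969.3 ≈ 42737 km.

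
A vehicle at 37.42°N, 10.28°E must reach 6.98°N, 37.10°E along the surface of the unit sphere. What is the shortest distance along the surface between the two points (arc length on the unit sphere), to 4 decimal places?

Let φ₁ = 0.6531 rad, φ₂ = 0.1218 rad, and Δλ = 0.4681 rad.
cos c = sin φ₁ sin φ₂ + cos φ₁ cos φ₂ cos Δλ = (0.6077)(0.1215) + (0.7942)(0.9926)(0.8924) = 0.77736,
so c = arccos(0.77736) = 0.68034 rad.
On the unit sphere the arc length equals the central angle: 0.6803.

0.6803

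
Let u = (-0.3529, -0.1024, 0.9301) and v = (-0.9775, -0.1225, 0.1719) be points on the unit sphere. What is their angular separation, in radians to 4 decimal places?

1.0271 rad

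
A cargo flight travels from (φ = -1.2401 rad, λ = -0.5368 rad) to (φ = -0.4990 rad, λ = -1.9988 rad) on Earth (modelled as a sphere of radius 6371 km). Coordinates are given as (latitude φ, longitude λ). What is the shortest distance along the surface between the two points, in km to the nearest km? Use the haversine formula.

In radians: φ₁ = -1.2401, φ₂ = -0.4990, Δλ = -83.766° = -1.4620 rad.
Haversine: a = sin²(Δφ/2) + cos φ₁ cos φ₂ sin²(Δλ/2) = 0.1311 + (0.3247)(0.8781)(0.4457) = 0.25821.
Central angle c = 2·arcsin(√a) = 1.06606 rad.
Distance = R·c = 6371 × 1.0661 ≈ 6792 km.

6792 km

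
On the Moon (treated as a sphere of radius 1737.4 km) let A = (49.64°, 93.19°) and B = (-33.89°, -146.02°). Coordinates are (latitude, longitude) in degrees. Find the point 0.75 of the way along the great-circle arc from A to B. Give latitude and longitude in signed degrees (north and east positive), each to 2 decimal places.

Central angle δ = 2.3463 rad. Interpolating on the sphere with fraction f = 0.75:
P = [sin((1−f)δ)·A + sin(fδ)·B] / sin δ = 0.7751·A + 1.3755·B in Cartesian coordinates,
giving P = (-0.9748, -0.1370, -0.1763), i.e. latitude -10.16°, longitude -172.00°.

-10.16°, -172.00°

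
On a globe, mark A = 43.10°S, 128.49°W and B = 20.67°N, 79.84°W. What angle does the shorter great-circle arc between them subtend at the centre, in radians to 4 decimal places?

Let φ₁ = -0.7522 rad, φ₂ = 0.3608 rad, and Δλ = 0.8491 rad.
Haversine: a = sin²(Δφ/2) + cos φ₁ cos φ₂ sin²(Δλ/2) = 0.2790 + (0.7302)(0.9356)(0.1697) = 0.39493.
Central angle c = 2·arcsin(√a) = 1.35907 rad.
So the angular separation is 1.3591 rad.

1.3591 rad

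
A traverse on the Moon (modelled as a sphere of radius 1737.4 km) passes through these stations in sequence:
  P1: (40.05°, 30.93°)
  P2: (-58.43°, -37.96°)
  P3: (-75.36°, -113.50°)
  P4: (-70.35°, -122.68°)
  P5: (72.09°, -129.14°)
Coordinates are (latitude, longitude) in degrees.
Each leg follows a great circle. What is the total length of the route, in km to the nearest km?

8884 km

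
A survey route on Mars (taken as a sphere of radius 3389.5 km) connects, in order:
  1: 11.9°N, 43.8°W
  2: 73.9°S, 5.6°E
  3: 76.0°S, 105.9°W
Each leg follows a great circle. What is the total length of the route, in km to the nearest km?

Leg 1→2: central angle 1.5923 rad, distance 5397.2 km.
Leg 2→3: central angle 0.4331 rad, distance 1468.1 km.
Total: 5397.2 + 1468.1 ≈ 6865 km.

6865 km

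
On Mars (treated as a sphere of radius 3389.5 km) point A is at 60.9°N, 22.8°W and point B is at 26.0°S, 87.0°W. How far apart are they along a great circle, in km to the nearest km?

With latitudes φ₁ = 60.900°, φ₂ = -26.000° and longitude difference Δλ = -64.200°:
cos c = sin φ₁ sin φ₂ + cos φ₁ cos φ₂ cos Δλ = (0.8738)(-0.4384) + (0.4863)(0.8988)(0.4352) = -0.19279,
so c = arccos(-0.19279) = 1.76480 rad.
Distance = R·c = 3389.5 × 1.7648 ≈ 5982 km.

5982 km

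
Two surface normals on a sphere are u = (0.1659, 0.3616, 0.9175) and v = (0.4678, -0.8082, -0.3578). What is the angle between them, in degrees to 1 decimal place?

u·v = -0.5429; |u| = 1.0000, |v| = 1.0000.
cos θ = (u·v)/(|u||v|) = -0.5429, so θ = 122.9°.

122.9°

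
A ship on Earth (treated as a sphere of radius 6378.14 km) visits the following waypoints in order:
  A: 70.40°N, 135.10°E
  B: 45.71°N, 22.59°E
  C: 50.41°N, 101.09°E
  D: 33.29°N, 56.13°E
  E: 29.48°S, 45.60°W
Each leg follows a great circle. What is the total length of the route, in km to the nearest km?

28497 km

Leg A→B: central angle 0.9463 rad, distance 6035.9 km.
Leg B→C: central angle 0.8758 rad, distance 5586.3 km.
Leg C→D: central angle 0.6436 rad, distance 4105.1 km.
Leg D→E: central angle 2.0021 rad, distance 12769.6 km.
Total: 6035.9 + 5586.3 + 4105.1 + 12769.6 ≈ 28497 km.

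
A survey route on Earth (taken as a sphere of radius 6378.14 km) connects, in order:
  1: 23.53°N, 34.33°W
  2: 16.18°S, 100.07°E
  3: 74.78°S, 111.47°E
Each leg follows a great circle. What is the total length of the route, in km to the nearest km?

21774 km

Leg 1→2: central angle 2.3852 rad, distance 15213.2 km.
Leg 2→3: central angle 1.0286 rad, distance 6560.4 km.
Total: 15213.2 + 6560.4 ≈ 21774 km.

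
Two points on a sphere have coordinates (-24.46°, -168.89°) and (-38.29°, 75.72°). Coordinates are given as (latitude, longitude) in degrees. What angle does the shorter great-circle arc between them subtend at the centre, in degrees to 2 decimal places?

Let φ₁ = -0.4269 rad, φ₂ = -0.6683 rad, and Δλ = -2.0139 rad.
cos c = sin φ₁ sin φ₂ + cos φ₁ cos φ₂ cos Δλ = (-0.4141)(-0.6196) + (0.9103)(0.7849)(-0.4288) = -0.04977,
so c = arccos(-0.04977) = 1.62059 rad.
So the angular separation is 92.85°.

92.85°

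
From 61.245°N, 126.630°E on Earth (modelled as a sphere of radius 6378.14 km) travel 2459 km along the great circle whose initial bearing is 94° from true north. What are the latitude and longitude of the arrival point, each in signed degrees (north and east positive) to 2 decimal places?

Angular distance δ = d/R = 2459/6378.14 = 0.38554 rad; initial bearing θ = 1.6406 rad.
sin φ₂ = sin φ₁ cos δ + cos φ₁ sin δ cos θ = (0.8767)(0.9266) + (0.4811)(0.3761)(-0.0698) = 0.7997, so φ₂ = 53.10°.
Δλ = atan2(sin θ sin δ cos φ₁, cos δ − sin φ₁ sin φ₂) = atan2(0.1805, 0.2255) = 38.670°.
λ₂ = 126.630° + 38.670° = 165.30°.

53.10°, 165.30°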